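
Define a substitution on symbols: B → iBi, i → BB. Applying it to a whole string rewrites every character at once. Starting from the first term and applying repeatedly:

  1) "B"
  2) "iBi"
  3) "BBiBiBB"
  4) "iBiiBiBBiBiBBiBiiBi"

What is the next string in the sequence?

BBiBiBBBBiBiBBiBiiBiBBiBiBBiBiiBiBBiBiBBBBiBiBB

φ(iBiiBiBBiBiBBiBiiBi) expands symbol-by-symbol to BB iBi BB BB iBi BB iBi iBi BB iBi BB iBi iBi BB iBi BB BB iBi BB; joining the 19 pieces gives the next term.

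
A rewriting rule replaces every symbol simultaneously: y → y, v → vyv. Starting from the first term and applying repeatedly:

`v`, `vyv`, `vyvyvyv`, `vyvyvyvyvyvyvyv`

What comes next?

φ(vyvyvyvyvyvyvyv) expands symbol-by-symbol to vyv y vyv y vyv y vyv y vyv y vyv y vyv y vyv; joining the 15 pieces gives the next term.

vyvyvyvyvyvyvyvyvyvyvyvyvyvyvyv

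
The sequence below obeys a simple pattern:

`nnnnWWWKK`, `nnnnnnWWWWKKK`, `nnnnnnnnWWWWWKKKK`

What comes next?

nnnnnnnnnnWWWWWWKKKKK

Term n consists of 2n n's, followed by n+1 W's, followed by n K's, where the shown terms are n = 2, 3, 4.
Setting n = 5 gives 10, 6, 5 characters in each block.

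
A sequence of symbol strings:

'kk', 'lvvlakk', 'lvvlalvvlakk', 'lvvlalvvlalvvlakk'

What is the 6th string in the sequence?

lvvlalvvlalvvlalvvlalvvlakk

The strings grow by a fixed prefix lvvla each time.
From lvvlalvvlalvvlakk, 2 further steps: lvvlalvvlalvvlakk → lvvlalvvlalvvlalvvlakk → (answer).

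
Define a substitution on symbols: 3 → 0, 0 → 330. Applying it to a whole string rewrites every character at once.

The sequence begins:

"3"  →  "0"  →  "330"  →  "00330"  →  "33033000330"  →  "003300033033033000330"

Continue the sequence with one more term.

φ(003300033033033000330) expands symbol-by-symbol to 330 330 0 0 330 330 330 0 0 330 0 0 330 0 0 330 330 330 0 0 330; joining the 21 pieces gives the next term.

3303300033033033000330003300033033033000330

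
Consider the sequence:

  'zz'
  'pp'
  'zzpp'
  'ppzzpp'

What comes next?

zzppppzzpp

From term 3 onward, concatenate the second-to-last term with the last: zz·pp = zzpp, pp·zzpp = ppzzpp, …
So term 5 is zzpp·ppzzpp.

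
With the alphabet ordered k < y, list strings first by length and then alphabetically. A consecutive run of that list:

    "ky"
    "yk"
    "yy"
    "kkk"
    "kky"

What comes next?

Treat kky as a base-2 numeral over the given alphabet and add one, carrying through any trailing y's.

kyk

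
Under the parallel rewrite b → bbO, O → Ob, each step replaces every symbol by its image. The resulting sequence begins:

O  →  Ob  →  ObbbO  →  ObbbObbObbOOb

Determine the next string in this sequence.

ObbbObbObbOObbbObbOObbbObbOObObbbO

φ(ObbbObbObbOOb) expands symbol-by-symbol to Ob bbO bbO bbO Ob bbO bbO Ob bbO bbO Ob Ob bbO; joining the 13 pieces gives the next term.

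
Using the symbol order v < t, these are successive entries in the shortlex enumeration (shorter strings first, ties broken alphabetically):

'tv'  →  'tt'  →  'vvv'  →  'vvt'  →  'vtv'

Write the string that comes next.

vtt

Treat vtv as a base-2 numeral over the given alphabet and add one, carrying through any trailing t's.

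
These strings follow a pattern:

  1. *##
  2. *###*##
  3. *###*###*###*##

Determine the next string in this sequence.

*###*###*###*###*###*###*###*##

Every step duplicates the string with '#' between the halves.
One more doubling of *###*###*###*## gives the answer.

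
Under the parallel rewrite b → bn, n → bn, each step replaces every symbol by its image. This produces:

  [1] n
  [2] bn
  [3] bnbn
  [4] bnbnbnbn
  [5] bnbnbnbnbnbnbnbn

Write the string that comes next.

bnbnbnbnbnbnbnbnbnbnbnbnbnbnbnbn

Replace each of the 16 characters of bnbnbnbnbnbnbnbn in place — bn bn bn bn bn bn bn bn bn bn bn bn bn bn bn bn — and concatenate.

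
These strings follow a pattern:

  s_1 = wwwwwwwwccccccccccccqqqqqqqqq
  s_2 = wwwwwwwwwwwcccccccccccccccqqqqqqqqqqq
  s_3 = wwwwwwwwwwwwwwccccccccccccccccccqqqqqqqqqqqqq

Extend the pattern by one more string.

wwwwwwwwwwwwwwwwwcccccccccccccccccccccqqqqqqqqqqqqqqq

Term n consists of 3n-1 w's, followed by 3n+3 c's, followed by 2n+3 q's, where the shown terms are n = 3, 4, 5.
At n = 6 the blocks have lengths 17, 21, 15.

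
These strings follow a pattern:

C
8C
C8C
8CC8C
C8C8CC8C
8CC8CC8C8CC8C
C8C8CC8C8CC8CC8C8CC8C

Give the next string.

Each term (from the third on) is the two preceding terms concatenated in order: term 3 = C·8C = C8C.
The next term joins 8CC8CC8C8CC8C and C8C8CC8C8CC8CC8C8CC8C.

8CC8CC8C8CC8CC8C8CC8C8CC8CC8C8CC8C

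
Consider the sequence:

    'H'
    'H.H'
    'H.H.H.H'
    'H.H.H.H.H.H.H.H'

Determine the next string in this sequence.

Every step duplicates the string with '.' between the halves.
So the next term is two copies of H.H.H.H.H.H.H.H with '.' between the halves.

H.H.H.H.H.H.H.H.H.H.H.H.H.H.H.H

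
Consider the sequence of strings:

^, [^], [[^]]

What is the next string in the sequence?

Each term wraps the previous one in [ on the left and ] on the right.
Applying this once more to [[^]]:

[[[^]]]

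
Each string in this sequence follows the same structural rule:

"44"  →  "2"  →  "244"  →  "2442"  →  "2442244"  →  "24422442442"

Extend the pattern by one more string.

Each term (from the third on) is the previous term followed by the one before it: term 3 = 2·44 = 244.
Continuing: 24422442442 · 2442244 gives term 7.

244224424422442244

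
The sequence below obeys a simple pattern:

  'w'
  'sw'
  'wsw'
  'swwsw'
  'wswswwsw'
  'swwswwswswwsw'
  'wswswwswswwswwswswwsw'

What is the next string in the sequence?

swwswwswswwswwswswwswswwswwswswwsw

Each term (from the third on) is the two preceding terms concatenated in order: term 3 = w·sw = wsw.
The next term joins swwswwswswwsw and wswswwswswwswwswswwsw.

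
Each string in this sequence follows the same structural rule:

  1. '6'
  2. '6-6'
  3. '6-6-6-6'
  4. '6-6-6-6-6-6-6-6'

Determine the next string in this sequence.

6-6-6-6-6-6-6-6-6-6-6-6-6-6-6-6

s(k+1) = s(k)·-·s(k) — each term doubles the last with '-' between the halves.
So the next term is two copies of 6-6-6-6-6-6-6-6 with '-' between the halves.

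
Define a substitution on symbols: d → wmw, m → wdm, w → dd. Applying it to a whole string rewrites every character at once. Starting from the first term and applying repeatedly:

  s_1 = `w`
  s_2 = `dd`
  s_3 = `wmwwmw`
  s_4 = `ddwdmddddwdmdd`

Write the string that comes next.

Rewriting the 14 symbols of ddwdmddddwdmdd one by one yields wmw wmw dd wmw wdm wmw wmw wmw wmw dd wmw wdm wmw wmw; concatenated:

wmwwmwddwmwwdmwmwwmwwmwwmwddwmwwdmwmwwmw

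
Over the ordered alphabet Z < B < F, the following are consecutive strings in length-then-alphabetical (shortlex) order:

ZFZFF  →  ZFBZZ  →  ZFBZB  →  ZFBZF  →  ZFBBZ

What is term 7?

ZFBBF

Advancing 2 positions from ZFBBZ through ZFBBZ → ZFBBB reaches term 7.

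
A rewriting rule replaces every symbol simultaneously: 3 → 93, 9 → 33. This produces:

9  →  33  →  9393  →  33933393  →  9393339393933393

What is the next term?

Replace each of the 16 characters of 9393339393933393 in place — 33 93 33 93 93 93 33 93 33 93 33 93 93 93 33 93 — and concatenate.

33933393939333933393339393933393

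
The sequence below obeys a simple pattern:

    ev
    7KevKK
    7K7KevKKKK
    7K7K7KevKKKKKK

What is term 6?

7K7K7K7K7KevKKKKKKKKKK

Each term wraps the previous one in 7K on the left and KK on the right.
From 7K7K7KevKKKKKK, 2 further steps: 7K7K7KevKKKKKK → 7K7K7K7KevKKKKKKKK → (answer).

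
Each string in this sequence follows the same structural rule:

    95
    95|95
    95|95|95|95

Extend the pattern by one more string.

Each string is two copies of the previous one joined by '|'.
Doubling 95|95|95|95 with '|' between the halves:

95|95|95|95|95|95|95|95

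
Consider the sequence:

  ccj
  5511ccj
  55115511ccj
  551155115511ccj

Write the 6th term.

55115511551155115511ccj

Each term is the previous one with 5511 prepended.
From 551155115511ccj, 2 further steps: 551155115511ccj → 5511551155115511ccj → (answer).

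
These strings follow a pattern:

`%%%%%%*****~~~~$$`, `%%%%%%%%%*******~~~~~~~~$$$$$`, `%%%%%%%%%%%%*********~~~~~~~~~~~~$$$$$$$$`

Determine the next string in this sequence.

Each string has the form %^{3n+3} *^{2n+3} ~^{4n} $^{3n-1} (n = 1, 2, …).
Setting n = 4 gives 15, 11, 16, 11 characters in each block.

%%%%%%%%%%%%%%%***********~~~~~~~~~~~~~~~~$$$$$$$$$$$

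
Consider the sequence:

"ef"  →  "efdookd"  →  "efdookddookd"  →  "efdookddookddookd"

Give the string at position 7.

Each term is the previous one with dookd appended.
From efdookddookddookd, 3 further steps: efdookddookddookd → efdookddookddookddookd → efdookddookddookddookddookd → (answer).

efdookddookddookddookddookddookd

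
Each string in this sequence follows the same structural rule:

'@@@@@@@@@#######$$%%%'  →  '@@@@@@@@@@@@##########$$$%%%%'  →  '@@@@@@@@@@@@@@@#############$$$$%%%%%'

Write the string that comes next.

@@@@@@@@@@@@@@@@@@################$$$$$%%%%%%

Term n consists of 3n @'s, followed by 3n-2 #'s, followed by n-1 $'s, followed by n %'s, where the shown terms are n = 3, 4, 5.
At n = 6 the blocks have lengths 18, 16, 5, 6.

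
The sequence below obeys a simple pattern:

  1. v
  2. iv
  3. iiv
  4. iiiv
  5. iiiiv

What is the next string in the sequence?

Each term is the previous one with i prepended.
Applying this once more to iiiiv:

iiiiiv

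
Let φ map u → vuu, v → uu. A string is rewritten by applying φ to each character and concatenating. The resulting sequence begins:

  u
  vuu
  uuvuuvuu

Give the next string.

Rewriting each symbol of uuvuuvuu: u→vuu, u→vuu, v→uu, u→vuu, u→vuu, v→uu, u→vuu, u→vuu, which concatenates to vuu vuu uu vuu vuu uu vuu vuu.

vuuvuuuuvuuvuuuuvuuvuu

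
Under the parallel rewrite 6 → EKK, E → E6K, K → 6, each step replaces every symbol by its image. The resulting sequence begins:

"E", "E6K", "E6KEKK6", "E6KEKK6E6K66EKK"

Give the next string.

Replace each of the 15 characters of E6KEKK6E6K66EKK in place — E6K EKK 6 E6K 6 6 EKK E6K EKK 6 EKK EKK E6K 6 6 — and concatenate.

E6KEKK6E6K66EKKE6KEKK6EKKEKKE6K66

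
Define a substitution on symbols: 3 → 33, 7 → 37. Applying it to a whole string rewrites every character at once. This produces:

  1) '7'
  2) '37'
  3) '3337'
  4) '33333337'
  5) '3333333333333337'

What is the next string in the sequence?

Rewriting the 16 symbols of 3333333333333337 one by one yields 33 33 33 33 33 33 33 33 33 33 33 33 33 33 33 37; concatenated:

33333333333333333333333333333337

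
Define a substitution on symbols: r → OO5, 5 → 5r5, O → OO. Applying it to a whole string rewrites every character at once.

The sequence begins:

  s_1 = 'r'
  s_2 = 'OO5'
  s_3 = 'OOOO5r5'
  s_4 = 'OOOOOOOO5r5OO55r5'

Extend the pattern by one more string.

Replace each of the 17 characters of OOOOOOOO5r5OO55r5 in place — OO OO OO OO OO OO OO OO 5r5 OO5 5r5 OO OO 5r5 5r5 OO5 5r5 — and concatenate.

OOOOOOOOOOOOOOOO5r5OO55r5OOOO5r55r5OO55r5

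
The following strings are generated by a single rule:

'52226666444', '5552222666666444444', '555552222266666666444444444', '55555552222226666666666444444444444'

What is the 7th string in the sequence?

The n-th term is 2n-1 5's then n+2 2's then 2n+2 6's then 3n 4's (n = 1, 2, …).
For term 7, n = 7, so the run lengths are 13, 9, 16, 21.

55555555555552222222226666666666666666444444444444444444444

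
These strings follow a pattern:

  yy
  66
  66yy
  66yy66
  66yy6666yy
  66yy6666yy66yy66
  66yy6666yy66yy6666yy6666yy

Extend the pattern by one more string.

Each term (from the third on) is the previous term followed by the one before it: term 3 = 66·yy = 66yy.
So term 8 is 66yy6666yy66yy6666yy6666yy·66yy6666yy66yy66.

66yy6666yy66yy6666yy6666yy66yy6666yy66yy66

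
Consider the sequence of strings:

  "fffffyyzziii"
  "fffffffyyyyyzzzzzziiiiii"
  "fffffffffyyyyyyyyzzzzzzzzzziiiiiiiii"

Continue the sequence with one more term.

fffffffffffyyyyyyyyyyyzzzzzzzzzzzzzziiiiiiiiiiii

Term n consists of 2n+3 f's, followed by 3n-1 y's, followed by 4n-2 z's, followed by 3n i's (n = 1, 2, …).
Setting n = 4 gives 11, 11, 14, 12 characters in each block.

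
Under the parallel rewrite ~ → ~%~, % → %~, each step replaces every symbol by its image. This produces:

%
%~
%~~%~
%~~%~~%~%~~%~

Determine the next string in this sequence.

Applying the rule to each of the 13 symbols of %~~%~~%~%~~%~ gives the pieces %~ ~%~ ~%~ %~ ~%~ ~%~ %~ ~%~ %~ ~%~ ~%~ %~ ~%~, which concatenate to the answer.

%~~%~~%~%~~%~~%~%~~%~%~~%~~%~%~~%~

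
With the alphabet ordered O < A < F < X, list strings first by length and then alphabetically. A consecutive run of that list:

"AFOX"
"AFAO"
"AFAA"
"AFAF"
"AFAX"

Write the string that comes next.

AFFO

The successor of AFAX increments the rightmost position that isn't already X and resets every position after it to O.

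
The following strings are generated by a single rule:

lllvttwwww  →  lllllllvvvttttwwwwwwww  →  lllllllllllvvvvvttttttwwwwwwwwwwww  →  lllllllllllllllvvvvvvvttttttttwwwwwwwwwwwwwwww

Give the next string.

lllllllllllllllllllvvvvvvvvvttttttttttwwwwwwwwwwwwwwwwwwww

Reading off run lengths: l runs 3, 7, 11, 15; v runs 1, 3, 5, 7; t runs 2, 4, 6, 8; w runs 4, 8, 12, 16 — each is linear in n (n = 1, 2, …).
At n = 5 the blocks have lengths 19, 9, 10, 20.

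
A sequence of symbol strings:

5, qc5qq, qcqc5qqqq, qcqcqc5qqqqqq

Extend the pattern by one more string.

s(k+1) = qc·s(k)·qq, so each term gains qc as a prefix and qq as a suffix.
Applying this once more to qcqcqc5qqqqqq:

qcqcqcqc5qqqqqqqq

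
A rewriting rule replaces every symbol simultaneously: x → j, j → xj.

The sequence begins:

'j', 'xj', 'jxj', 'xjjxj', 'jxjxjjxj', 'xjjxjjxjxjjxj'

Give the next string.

jxjxjjxjxjjxjjxjxjjxj

Applying the rule to each of the 13 symbols of xjjxjjxjxjjxj gives the pieces j xj xj j xj xj j xj j xj xj j xj, which concatenate to the answer.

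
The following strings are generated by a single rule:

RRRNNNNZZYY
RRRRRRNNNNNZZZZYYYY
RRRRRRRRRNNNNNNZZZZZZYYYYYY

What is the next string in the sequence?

RRRRRRRRRRRRNNNNNNNZZZZZZZZYYYYYYYY

Each string has the form R^{3n} N^{n+3} Z^{2n} Y^{2n} (n = 1, 2, …).
At n = 4 the blocks have lengths 12, 7, 8, 8.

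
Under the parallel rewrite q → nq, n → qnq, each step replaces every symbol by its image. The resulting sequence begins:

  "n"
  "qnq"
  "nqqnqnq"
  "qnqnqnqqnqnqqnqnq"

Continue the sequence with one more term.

Applying the rule to each of the 17 symbols of qnqnqnqqnqnqqnqnq gives the pieces nq qnq nq qnq nq qnq nq nq qnq nq qnq nq nq qnq nq qnq nq, which concatenate to the answer.

nqqnqnqqnqnqqnqnqnqqnqnqqnqnqnqqnqnqqnqnq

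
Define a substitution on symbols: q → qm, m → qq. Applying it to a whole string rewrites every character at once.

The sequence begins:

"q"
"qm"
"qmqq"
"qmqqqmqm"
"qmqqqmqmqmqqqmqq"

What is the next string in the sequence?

φ(qmqqqmqmqmqqqmqq) expands symbol-by-symbol to qm qq qm qm qm qq qm qq qm qq qm qm qm qq qm qm; joining the 16 pieces gives the next term.

qmqqqmqmqmqqqmqqqmqqqmqmqmqqqmqm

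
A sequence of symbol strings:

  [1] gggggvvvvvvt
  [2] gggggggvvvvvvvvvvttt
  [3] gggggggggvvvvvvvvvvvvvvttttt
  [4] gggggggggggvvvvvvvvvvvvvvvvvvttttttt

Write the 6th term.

gggggggggggggggvvvvvvvvvvvvvvvvvvvvvvvvvvttttttttttt

Term n consists of 2n+3 g's, followed by 4n+2 v's, followed by 2n-1 t's (n = 1, 2, …).
At n = 6 the blocks have lengths 15, 26, 11.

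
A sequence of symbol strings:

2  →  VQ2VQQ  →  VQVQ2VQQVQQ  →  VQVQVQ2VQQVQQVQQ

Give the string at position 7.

VQVQVQVQVQVQ2VQQVQQVQQVQQVQQVQQ

s(k+1) = VQ·s(k)·VQQ, so each term gains VQ as a prefix and VQQ as a suffix.
From VQVQVQ2VQQVQQVQQ, 3 further steps: VQVQVQ2VQQVQQVQQ → VQVQVQVQ2VQQVQQVQQVQQ → VQVQVQVQVQ2VQQVQQVQQVQQVQQ → (answer).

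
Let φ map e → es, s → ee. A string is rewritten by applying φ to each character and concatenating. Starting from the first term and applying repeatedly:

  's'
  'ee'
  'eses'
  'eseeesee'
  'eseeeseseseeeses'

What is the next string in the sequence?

Applying the rule to each of the 16 symbols of eseeeseseseeeses gives the pieces es ee es es es ee es ee es ee es es es ee es ee, which concatenate to the answer.

eseeeseseseeeseeeseeeseseseeesee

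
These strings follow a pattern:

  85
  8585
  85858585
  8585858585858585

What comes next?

s(k+1) = s(k)·s(k) — each term doubles the last.
Doubling 8585858585858585:

85858585858585858585858585858585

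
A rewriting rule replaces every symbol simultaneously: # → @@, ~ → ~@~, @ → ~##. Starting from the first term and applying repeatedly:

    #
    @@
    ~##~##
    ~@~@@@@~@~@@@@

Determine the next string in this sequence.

~@~~##~@~~##~##~##~##~@~~##~@~~##~##~##~##

Replace each of the 14 characters of ~@~@@@@~@~@@@@ in place — ~@~ ~## ~@~ ~## ~## ~## ~## ~@~ ~## ~@~ ~## ~## ~## ~## — and concatenate.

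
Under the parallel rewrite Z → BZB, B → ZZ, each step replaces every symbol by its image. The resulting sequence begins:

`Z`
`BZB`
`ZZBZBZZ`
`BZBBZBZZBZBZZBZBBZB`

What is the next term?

ZZBZBZZZZBZBZZBZBBZBZZBZBZZBZBBZBZZBZBZZZZBZBZZ

Replace each of the 19 characters of BZBBZBZZBZBZZBZBBZB in place — ZZ BZB ZZ ZZ BZB ZZ BZB BZB ZZ BZB ZZ BZB BZB ZZ BZB ZZ ZZ BZB ZZ — and concatenate.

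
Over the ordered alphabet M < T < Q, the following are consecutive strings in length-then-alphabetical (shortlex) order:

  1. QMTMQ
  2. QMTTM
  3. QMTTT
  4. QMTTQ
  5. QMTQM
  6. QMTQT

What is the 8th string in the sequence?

QMQMM

Stepping forward 2 times from QMTQT: QMTQT → QMTQQ, then the target.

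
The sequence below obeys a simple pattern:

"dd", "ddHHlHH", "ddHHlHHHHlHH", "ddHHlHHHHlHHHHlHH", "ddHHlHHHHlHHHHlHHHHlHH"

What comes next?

The strings grow by a fixed suffix HHlHH each time.
So the next term is ddHHlHHHHlHHHHlHHHHlHH·HHlHH.

ddHHlHHHHlHHHHlHHHHlHHHHlHH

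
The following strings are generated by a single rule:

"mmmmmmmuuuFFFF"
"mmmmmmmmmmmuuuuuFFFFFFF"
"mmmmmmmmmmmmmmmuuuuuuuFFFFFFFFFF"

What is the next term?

Term n consists of 4n+3 m's, followed by 2n+1 u's, followed by 3n+1 F's (n = 1, 2, …).
Setting n = 4 gives 19, 9, 13 characters in each block.

mmmmmmmmmmmmmmmmmmmuuuuuuuuuFFFFFFFFFFFFF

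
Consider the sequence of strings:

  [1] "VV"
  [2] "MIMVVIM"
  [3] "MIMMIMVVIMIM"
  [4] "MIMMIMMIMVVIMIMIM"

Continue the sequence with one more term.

Every step adds MIM to the front and IM to the end of the previous string.
Applying this once more to MIMMIMMIMVVIMIMIM:

MIMMIMMIMMIMVVIMIMIMIM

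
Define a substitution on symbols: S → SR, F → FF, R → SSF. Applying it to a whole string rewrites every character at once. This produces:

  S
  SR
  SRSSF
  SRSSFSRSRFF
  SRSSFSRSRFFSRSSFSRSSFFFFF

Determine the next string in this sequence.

Rewriting the 25 symbols of SRSSFSRSRFFSRSSFSRSSFFFFF one by one yields SR SSF SR SR FF SR SSF SR SSF FF FF SR SSF SR SR FF SR SSF SR SR FF FF FF FF FF; concatenated:

SRSSFSRSRFFSRSSFSRSSFFFFFSRSSFSRSRFFSRSSFSRSRFFFFFFFFFF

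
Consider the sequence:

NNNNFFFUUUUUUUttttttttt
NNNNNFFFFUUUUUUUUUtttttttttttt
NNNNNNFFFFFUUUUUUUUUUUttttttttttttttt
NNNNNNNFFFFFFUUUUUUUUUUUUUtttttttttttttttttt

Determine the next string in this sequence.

NNNNNNNNFFFFFFFUUUUUUUUUUUUUUUttttttttttttttttttttt

Term n consists of n+1 N's, followed by n F's, followed by 2n+1 U's, followed by 3n t's, where the shown terms are n = 3, 4, 5, 6.
At n = 7 the blocks have lengths 8, 7, 15, 21.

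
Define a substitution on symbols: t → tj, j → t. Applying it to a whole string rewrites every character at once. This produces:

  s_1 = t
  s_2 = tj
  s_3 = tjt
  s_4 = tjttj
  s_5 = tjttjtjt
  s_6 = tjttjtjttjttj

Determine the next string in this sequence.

Applying the rule to each of the 13 symbols of tjttjtjttjttj gives the pieces tj t tj tj t tj t tj tj t tj tj t, which concatenate to the answer.

tjttjtjttjttjtjttjtjt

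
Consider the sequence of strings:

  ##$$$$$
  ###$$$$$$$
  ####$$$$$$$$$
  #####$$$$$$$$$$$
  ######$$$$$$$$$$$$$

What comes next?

#######$$$$$$$$$$$$$$$

The n-th term is n #'s then 2n+1 $'s, where the shown terms are n = 2, 3, 4, 5, 6.
At n = 7 the blocks have lengths 7, 15.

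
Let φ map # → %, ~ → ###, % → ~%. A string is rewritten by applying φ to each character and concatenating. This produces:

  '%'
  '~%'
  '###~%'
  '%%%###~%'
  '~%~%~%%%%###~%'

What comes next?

###~%###~%###~%~%~%~%%%%###~%

φ(~%~%~%%%%###~%) expands symbol-by-symbol to ### ~% ### ~% ### ~% ~% ~% ~% % % % ### ~%; joining the 14 pieces gives the next term.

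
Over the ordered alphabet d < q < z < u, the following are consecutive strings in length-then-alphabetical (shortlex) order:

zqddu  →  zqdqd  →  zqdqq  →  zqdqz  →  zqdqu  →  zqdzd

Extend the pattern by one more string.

Find the rightmost character of zqdzd below u, bump it to the next letter, and reset everything to its right to d.

zqdzq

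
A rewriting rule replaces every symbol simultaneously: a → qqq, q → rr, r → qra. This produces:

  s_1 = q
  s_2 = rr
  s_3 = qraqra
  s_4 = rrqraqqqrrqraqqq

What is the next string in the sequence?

Applying the rule to each of the 16 symbols of rrqraqqqrrqraqqq gives the pieces qra qra rr qra qqq rr rr rr qra qra rr qra qqq rr rr rr, which concatenate to the answer.

qraqrarrqraqqqrrrrrrqraqrarrqraqqqrrrrrr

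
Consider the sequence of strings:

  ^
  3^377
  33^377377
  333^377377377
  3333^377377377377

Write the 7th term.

s(k+1) = 3·s(k)·377, so each term gains 3 as a prefix and 377 as a suffix.
From 3333^377377377377, 2 further steps: 3333^377377377377 → 33333^377377377377377 → (answer).

333333^377377377377377377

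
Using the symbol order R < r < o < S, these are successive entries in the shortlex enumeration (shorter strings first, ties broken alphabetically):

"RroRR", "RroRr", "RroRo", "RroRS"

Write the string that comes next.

The successor of RroRS increments the rightmost position that isn't already S and resets every position after it to R.

RrorR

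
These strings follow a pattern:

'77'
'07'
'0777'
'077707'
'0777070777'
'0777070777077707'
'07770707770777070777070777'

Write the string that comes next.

077707077707770707770707770777070777077707

Each term (from the third on) is the previous term followed by the one before it: term 3 = 07·77 = 0777.
The next term joins 07770707770777070777070777 and 0777070777077707.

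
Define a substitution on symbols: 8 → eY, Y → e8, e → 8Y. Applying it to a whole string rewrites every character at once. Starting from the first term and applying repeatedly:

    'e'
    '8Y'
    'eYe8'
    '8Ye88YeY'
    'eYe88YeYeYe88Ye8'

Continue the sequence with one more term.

Applying the rule to each of the 16 symbols of eYe88YeYeYe88Ye8 gives the pieces 8Y e8 8Y eY eY e8 8Y e8 8Y e8 8Y eY eY e8 8Y eY, which concatenate to the answer.

8Ye88YeYeYe88Ye88Ye88YeYeYe88YeY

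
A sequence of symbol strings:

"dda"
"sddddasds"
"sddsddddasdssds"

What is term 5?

Each term wraps the previous one in sdd on the left and sds on the right.
From sddsddddasdssds, 2 further steps: sddsddddasdssds → sddsddsddddasdssdssds → (answer).

sddsddsddsddddasdssdssdssds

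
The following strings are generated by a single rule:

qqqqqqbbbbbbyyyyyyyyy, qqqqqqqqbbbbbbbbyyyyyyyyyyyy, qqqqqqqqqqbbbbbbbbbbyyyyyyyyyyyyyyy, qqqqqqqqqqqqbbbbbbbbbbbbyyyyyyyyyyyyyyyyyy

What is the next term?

Reading off run lengths: q runs 6, 8, 10, 12; b runs 6, 8, 10, 12; y runs 9, 12, 15, 18 — each is linear in n, where the shown terms are n = 3, 4, 5, 6.
At n = 7 the blocks have lengths 14, 14, 21.

qqqqqqqqqqqqqqbbbbbbbbbbbbbbyyyyyyyyyyyyyyyyyyyyy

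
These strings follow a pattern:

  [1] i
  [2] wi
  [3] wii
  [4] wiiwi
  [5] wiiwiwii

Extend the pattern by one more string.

wiiwiwiiwiiwi

From term 3 onward, concatenate the last term with the second-to-last: wi·i = wii, wii·wi = wiiwi, …
Continuing: wiiwiwii · wiiwi gives term 6.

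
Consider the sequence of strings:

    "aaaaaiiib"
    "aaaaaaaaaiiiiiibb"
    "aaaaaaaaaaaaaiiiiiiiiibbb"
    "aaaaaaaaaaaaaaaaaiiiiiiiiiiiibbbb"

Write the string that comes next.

aaaaaaaaaaaaaaaaaaaaaiiiiiiiiiiiiiiibbbbb

The n-th term is 4n+1 a's then 3n i's then n b's (n = 1, 2, …).
At n = 5 the blocks have lengths 21, 15, 5.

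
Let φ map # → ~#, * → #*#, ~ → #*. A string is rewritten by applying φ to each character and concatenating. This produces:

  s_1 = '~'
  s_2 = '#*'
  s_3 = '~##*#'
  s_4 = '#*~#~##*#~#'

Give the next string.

Apply φ to #*~#~##*#~# symbol by symbol: #→~#, *→#*#, ~→#*, #→~#, ~→#*, #→~#, #→~#, *→#*#, #→~#, ~→#*, #→~#; joined: ~# #*# #* ~# #* ~# ~# #*# ~# #* ~#.

~##*##*~##*~#~##*#~##*~#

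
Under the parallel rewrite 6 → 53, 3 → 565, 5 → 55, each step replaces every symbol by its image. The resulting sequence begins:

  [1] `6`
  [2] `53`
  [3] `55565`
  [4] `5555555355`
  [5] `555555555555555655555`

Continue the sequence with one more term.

Replace each of the 21 characters of 555555555555555655555 in place — 55 55 55 55 55 55 55 55 55 55 55 55 55 55 55 53 55 55 55 55 55 — and concatenate.

555555555555555555555555555555535555555555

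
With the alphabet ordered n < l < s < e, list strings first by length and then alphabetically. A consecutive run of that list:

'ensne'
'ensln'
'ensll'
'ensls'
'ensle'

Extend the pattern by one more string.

enssn

Treat ensle as a base-4 numeral over the given alphabet and add one, carrying through any trailing e's.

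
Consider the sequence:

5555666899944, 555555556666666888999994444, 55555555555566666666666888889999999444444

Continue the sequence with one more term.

The n-th term is 4n 5's then 4n-1 6's then 2n-1 8's then 2n+1 9's then 2n 4's (n = 1, 2, …).
Setting n = 4 gives 16, 15, 7, 9, 8 characters in each block.

5555555555555555666666666666666888888899999999944444444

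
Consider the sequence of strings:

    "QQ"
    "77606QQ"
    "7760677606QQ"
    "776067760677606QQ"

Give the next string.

Every step adds 77606 at the front: s(k+1) = 77606·s(k).
One more step from 776067760677606QQ gives the answer.

77606776067760677606QQ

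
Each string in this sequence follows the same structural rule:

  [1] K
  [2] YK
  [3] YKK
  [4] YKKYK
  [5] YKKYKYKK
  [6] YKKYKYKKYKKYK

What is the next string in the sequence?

YKKYKYKKYKKYKYKKYKYKK

This is a Fibonacci-style word recurrence s(k) = s(k−1)·s(k−2): e.g. YK·K = YKK.
Continuing: YKKYKYKKYKKYK · YKKYKYKK gives term 7.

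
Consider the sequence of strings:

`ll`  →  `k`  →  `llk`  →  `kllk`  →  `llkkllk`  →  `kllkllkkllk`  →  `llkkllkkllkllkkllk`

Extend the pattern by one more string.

This is a Fibonacci-style word recurrence s(k) = s(k−2)·s(k−1): e.g. ll·k = llk.
So term 8 is kllkllkkllk·llkkllkkllkllkkllk.

kllkllkkllkllkkllkkllkllkkllk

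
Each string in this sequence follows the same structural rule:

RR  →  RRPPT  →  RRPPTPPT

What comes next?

RRPPTPPTPPT

Each term is the previous one with PPT appended.
So the next term is RRPPTPPT·PPT.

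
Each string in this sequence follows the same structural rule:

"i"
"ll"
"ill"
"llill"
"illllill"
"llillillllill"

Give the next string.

illllillllillillllill

This is a Fibonacci-style word recurrence s(k) = s(k−2)·s(k−1): e.g. i·ll = ill.
Continuing: illllill · llillillllill gives term 7.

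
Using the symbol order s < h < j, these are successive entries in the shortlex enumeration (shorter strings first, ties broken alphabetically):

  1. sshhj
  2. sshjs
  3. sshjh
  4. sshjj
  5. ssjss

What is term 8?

ssjhs

Advancing 3 positions from ssjss through ssjss → ssjsh → ssjsj reaches term 8.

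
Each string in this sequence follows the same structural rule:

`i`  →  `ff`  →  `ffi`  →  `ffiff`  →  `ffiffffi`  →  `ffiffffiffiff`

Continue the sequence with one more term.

Each term (from the third on) is the previous term followed by the one before it: term 3 = ff·i = ffi.
The next term joins ffiffffiffiff and ffiffffi.

ffiffffiffiffffiffffi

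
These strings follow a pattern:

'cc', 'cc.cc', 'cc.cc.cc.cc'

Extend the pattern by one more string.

s(k+1) = s(k)·.·s(k) — each term doubles the last with '.' between the halves.
Doubling cc.cc.cc.cc with '.' between the halves:

cc.cc.cc.cc.cc.cc.cc.cc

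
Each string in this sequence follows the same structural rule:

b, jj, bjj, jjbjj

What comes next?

This is a Fibonacci-style word recurrence s(k) = s(k−2)·s(k−1): e.g. b·jj = bjj.
Continuing: bjj · jjbjj gives term 5.

bjjjjbjj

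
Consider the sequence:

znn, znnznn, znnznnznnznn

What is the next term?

znnznnznnznnznnznnznnznn

s(k+1) = s(k)·s(k) — each term doubles the last.
So the next term is two copies of znnznnznnznn.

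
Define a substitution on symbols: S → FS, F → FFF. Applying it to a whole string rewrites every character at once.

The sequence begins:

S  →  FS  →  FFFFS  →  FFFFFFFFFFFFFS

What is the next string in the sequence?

Applying the rule to each of the 14 symbols of FFFFFFFFFFFFFS gives the pieces FFF FFF FFF FFF FFF FFF FFF FFF FFF FFF FFF FFF FFF FS, which concatenate to the answer.

FFFFFFFFFFFFFFFFFFFFFFFFFFFFFFFFFFFFFFFFS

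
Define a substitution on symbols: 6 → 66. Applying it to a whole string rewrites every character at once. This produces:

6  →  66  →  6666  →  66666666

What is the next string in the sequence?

6666666666666666

Expanding 66666666: 6→66, 6→66, 6→66, 6→66, 6→66, 6→66, 6→66, 6→66. Concatenated: 66 66 66 66 66 66 66 66.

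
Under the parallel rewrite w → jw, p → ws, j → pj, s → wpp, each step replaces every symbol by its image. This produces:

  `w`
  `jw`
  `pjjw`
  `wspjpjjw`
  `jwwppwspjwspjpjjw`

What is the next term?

pjjwjwwswsjwwppwspjjwwppwspjwspjpjjw

Applying the rule to each of the 17 symbols of jwwppwspjwspjpjjw gives the pieces pj jw jw ws ws jw wpp ws pj jw wpp ws pj ws pj pj jw, which concatenate to the answer.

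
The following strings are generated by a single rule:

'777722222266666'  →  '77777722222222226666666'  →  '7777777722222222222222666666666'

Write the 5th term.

77777777777722222222222222222222226666666666666

Reading off run lengths: 7 runs 4, 6, 8; 2 runs 6, 10, 14; 6 runs 5, 7, 9 — each is linear in n (n = 1, 2, …).
At n = 5 the blocks have lengths 12, 22, 13.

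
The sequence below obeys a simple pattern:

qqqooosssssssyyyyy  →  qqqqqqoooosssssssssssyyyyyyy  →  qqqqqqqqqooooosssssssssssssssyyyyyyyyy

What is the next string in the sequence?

Reading off run lengths: q runs 3, 6, 9; o runs 3, 4, 5; s runs 7, 11, 15; y runs 5, 7, 9 — each is linear in n (n = 1, 2, …).
For the next term, n = 4, so the run lengths are 12, 6, 19, 11.

qqqqqqqqqqqqoooooosssssssssssssssssssyyyyyyyyyyy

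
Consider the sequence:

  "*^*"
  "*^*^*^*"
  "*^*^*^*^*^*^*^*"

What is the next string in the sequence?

s(k+1) = s(k)·^·s(k) — each term doubles the last with '^' between the halves.
Doubling *^*^*^*^*^*^*^* with '^' between the halves:

*^*^*^*^*^*^*^*^*^*^*^*^*^*^*^*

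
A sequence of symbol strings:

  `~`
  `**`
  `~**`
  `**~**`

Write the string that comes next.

From term 3 onward, concatenate the second-to-last term with the last: ~·** = ~**, **·~** = **~**, …
The next term joins ~** and **~**.

~****~**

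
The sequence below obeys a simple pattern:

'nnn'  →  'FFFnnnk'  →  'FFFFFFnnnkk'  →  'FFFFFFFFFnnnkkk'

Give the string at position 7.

FFFFFFFFFFFFFFFFFFnnnkkkkkk

Each term wraps the previous one in FFF on the left and k on the right.
From FFFFFFFFFnnnkkk, 3 further steps: FFFFFFFFFnnnkkk → FFFFFFFFFFFFnnnkkkk → FFFFFFFFFFFFFFFnnnkkkkk → (answer).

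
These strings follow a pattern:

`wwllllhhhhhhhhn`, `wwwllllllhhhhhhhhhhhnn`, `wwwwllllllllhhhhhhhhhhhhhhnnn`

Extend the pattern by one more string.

The n-th term is n w's then 2n l's then 3n+2 h's then n-1 n's, where the shown terms are n = 2, 3, 4.
Setting n = 5 gives 5, 10, 17, 4 characters in each block.

wwwwwllllllllllhhhhhhhhhhhhhhhhhnnnn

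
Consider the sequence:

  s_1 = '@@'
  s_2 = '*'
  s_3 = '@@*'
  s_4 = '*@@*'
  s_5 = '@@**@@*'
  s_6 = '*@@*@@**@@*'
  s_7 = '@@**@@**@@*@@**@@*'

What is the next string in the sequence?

*@@*@@**@@*@@**@@**@@*@@**@@*

From term 3 onward, concatenate the second-to-last term with the last: @@·* = @@*, *·@@* = *@@*, …
The next term joins *@@*@@**@@* and @@**@@**@@*@@**@@*.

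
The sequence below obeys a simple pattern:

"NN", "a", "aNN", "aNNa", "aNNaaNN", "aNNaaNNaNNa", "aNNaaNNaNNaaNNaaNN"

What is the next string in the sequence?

aNNaaNNaNNaaNNaaNNaNNaaNNaNNa

From term 3 onward, concatenate the last term with the second-to-last: a·NN = aNN, aNN·a = aNNa, …
Continuing: aNNaaNNaNNaaNNaaNN · aNNaaNNaNNa gives term 8.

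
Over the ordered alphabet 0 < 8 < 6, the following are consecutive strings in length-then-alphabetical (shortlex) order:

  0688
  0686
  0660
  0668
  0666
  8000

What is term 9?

Advancing 3 positions from 8000 through 8000 → 8008 → 8006 reaches term 9.

8080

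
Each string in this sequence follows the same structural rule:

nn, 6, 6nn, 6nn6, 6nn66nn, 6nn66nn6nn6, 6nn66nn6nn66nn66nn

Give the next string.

6nn66nn6nn66nn66nn6nn66nn6nn6

This is a Fibonacci-style word recurrence s(k) = s(k−1)·s(k−2): e.g. 6·nn = 6nn.
The next term joins 6nn66nn6nn66nn66nn and 6nn66nn6nn6.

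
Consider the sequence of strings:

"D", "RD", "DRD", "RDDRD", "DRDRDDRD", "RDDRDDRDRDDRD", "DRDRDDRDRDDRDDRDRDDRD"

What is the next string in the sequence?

RDDRDDRDRDDRDDRDRDDRDRDDRDDRDRDDRD

From term 3 onward, concatenate the second-to-last term with the last: D·RD = DRD, RD·DRD = RDDRD, …
The next term joins RDDRDDRDRDDRD and DRDRDDRDRDDRDDRDRDDRD.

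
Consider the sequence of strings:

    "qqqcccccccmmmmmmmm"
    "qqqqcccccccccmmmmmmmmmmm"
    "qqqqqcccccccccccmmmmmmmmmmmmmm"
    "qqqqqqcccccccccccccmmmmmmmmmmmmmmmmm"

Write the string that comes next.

Term n consists of n+1 q's, followed by 2n+3 c's, followed by 3n+2 m's, where the shown terms are n = 2, 3, 4, 5.
For the next term, n = 6, so the run lengths are 7, 15, 20.

qqqqqqqcccccccccccccccmmmmmmmmmmmmmmmmmmmm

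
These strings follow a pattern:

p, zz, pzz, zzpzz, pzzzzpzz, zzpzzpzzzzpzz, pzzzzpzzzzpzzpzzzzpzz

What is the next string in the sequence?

This is a Fibonacci-style word recurrence s(k) = s(k−2)·s(k−1): e.g. p·zz = pzz.
Continuing: zzpzzpzzzzpzz · pzzzzpzzzzpzzpzzzzpzz gives term 8.

zzpzzpzzzzpzzpzzzzpzzzzpzzpzzzzpzz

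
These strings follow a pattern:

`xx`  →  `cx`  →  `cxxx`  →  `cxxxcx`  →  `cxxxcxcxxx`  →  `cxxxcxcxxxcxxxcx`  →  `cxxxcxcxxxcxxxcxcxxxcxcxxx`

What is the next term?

Each term (from the third on) is the previous term followed by the one before it: term 3 = cx·xx = cxxx.
Continuing: cxxxcxcxxxcxxxcxcxxxcxcxxx · cxxxcxcxxxcxxxcx gives term 8.

cxxxcxcxxxcxxxcxcxxxcxcxxxcxxxcxcxxxcxxxcx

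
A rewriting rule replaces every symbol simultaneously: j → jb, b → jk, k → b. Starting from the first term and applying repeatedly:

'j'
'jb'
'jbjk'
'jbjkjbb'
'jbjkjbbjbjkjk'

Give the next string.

Rewriting the 13 symbols of jbjkjbbjbjkjk one by one yields jb jk jb b jb jk jk jb jk jb b jb b; concatenated:

jbjkjbbjbjkjkjbjkjbbjbb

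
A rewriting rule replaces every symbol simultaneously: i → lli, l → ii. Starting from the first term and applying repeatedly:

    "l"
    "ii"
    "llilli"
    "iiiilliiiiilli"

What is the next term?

llillillilliiiiillillillillilliiiiilli

φ(iiiilliiiiilli) expands symbol-by-symbol to lli lli lli lli ii ii lli lli lli lli lli ii ii lli; joining the 14 pieces gives the next term.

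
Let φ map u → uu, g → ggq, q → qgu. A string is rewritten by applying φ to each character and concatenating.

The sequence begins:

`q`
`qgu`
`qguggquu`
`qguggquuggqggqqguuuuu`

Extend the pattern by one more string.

Rewriting the 21 symbols of qguggquuggqggqqguuuuu one by one yields qgu ggq uu ggq ggq qgu uu uu ggq ggq qgu ggq ggq qgu qgu ggq uu uu uu uu uu; concatenated:

qguggquuggqggqqguuuuuggqggqqguggqggqqguqguggquuuuuuuuuu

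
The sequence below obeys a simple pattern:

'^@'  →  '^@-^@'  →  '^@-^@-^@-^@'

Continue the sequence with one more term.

s(k+1) = s(k)·-·s(k) — each term doubles the last with '-' between the halves.
Doubling ^@-^@-^@-^@ with '-' between the halves:

^@-^@-^@-^@-^@-^@-^@-^@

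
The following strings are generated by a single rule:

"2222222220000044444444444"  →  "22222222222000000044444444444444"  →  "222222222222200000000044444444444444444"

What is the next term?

2222222222222220000000000044444444444444444444

Each string has the form 2^{2n+3} 0^{2n-1} 4^{3n+2}, where the shown terms are n = 3, 4, 5.
At n = 6 the blocks have lengths 15, 11, 20.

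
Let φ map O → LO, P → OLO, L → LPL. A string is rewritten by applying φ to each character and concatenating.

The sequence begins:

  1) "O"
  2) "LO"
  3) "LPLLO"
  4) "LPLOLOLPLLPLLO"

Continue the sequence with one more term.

LPLOLOLPLLOLPLLOLPLOLOLPLLPLOLOLPLLPLLO

Replace each of the 14 characters of LPLOLOLPLLPLLO in place — LPL OLO LPL LO LPL LO LPL OLO LPL LPL OLO LPL LPL LO — and concatenate.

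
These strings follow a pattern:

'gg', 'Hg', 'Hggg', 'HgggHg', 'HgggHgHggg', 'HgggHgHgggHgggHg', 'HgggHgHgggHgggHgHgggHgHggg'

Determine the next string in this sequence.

HgggHgHgggHgggHgHgggHgHgggHgggHgHgggHgggHg

Each term (from the third on) is the previous term followed by the one before it: term 3 = Hg·gg = Hggg.
Continuing: HgggHgHgggHgggHgHgggHgHggg · HgggHgHgggHgggHg gives term 8.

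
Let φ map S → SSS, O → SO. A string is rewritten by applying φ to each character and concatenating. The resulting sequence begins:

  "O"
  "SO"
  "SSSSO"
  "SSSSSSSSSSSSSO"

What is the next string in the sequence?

SSSSSSSSSSSSSSSSSSSSSSSSSSSSSSSSSSSSSSSSO

Replace each of the 14 characters of SSSSSSSSSSSSSO in place — SSS SSS SSS SSS SSS SSS SSS SSS SSS SSS SSS SSS SSS SO — and concatenate.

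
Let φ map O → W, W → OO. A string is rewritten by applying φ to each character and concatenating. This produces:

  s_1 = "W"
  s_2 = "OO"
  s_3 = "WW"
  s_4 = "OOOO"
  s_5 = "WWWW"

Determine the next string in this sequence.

Rewriting each symbol of WWWW: W→OO, W→OO, W→OO, W→OO, which concatenates to OO OO OO OO.

OOOOOOOO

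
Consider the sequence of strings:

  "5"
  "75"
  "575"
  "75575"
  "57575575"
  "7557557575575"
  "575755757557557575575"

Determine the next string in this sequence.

7557557575575575755757557557575575

Each term (from the third on) is the two preceding terms concatenated in order: term 3 = 5·75 = 575.
So term 8 is 7557557575575·575755757557557575575.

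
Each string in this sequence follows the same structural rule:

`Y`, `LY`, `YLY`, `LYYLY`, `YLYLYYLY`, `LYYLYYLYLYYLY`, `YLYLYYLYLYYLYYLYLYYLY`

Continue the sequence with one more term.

Each term (from the third on) is the two preceding terms concatenated in order: term 3 = Y·LY = YLY.
Continuing: LYYLYYLYLYYLY · YLYLYYLYLYYLYYLYLYYLY gives term 8.

LYYLYYLYLYYLYYLYLYYLYLYYLYYLYLYYLY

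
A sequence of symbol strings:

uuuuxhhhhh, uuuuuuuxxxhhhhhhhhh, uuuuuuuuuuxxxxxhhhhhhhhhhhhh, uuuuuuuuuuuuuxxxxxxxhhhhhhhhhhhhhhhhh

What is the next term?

Reading off run lengths: u runs 4, 7, 10, 13; x runs 1, 3, 5, 7; h runs 5, 9, 13, 17 — each is linear in n (n = 1, 2, …).
Setting n = 5 gives 16, 9, 21 characters in each block.

uuuuuuuuuuuuuuuuxxxxxxxxxhhhhhhhhhhhhhhhhhhhhh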